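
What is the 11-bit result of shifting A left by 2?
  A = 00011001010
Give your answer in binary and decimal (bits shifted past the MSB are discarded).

Shift left by 2: drop the top 2 bit(s), append 2 zero(s) on the right.
  00011001010  ->  discard [00], keep [011001010], append 00
= 01100101000

Answer: 01100101000 (808)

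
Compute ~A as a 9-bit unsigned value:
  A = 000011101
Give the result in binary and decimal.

Flip each bit (0->1, 1->0):
  000011101
  111100010

Answer: 111100010 (482)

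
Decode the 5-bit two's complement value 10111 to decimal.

MSB is 1, so the value is negative. Find the magnitude:
1. Invert bits:  01000
2. Add 1:        01001  = 9
3. Apply sign:   -9

Answer: -9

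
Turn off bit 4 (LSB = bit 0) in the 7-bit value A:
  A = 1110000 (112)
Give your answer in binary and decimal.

Mask = ~(1 << 4) = 1101111
Bit 4 of A is 1, so AND-ing with the mask clears it to 0.
  1110000
& 1101111
---------
  1100000

Answer: 1100000 (96)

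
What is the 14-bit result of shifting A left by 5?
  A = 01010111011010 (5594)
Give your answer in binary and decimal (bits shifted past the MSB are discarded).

Shift left by 5: drop the top 5 bit(s), append 5 zero(s) on the right.
  01010111011010  ->  discard [01010], keep [111011010], append 00000
= 11101101000000

Answer: 11101101000000 (15168)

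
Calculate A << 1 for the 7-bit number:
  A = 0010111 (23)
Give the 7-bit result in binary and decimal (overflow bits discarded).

Shift left by 1: drop the top 1 bit(s), append 1 zero(s) on the right.
  0010111  ->  discard [0], keep [010111], append 0
= 0101110

Answer: 0101110 (46)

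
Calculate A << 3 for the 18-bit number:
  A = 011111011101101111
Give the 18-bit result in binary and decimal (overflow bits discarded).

Shift left by 3: drop the top 3 bit(s), append 3 zero(s) on the right.
  011111011101101111  ->  discard [011], keep [111011101101111], append 000
= 111011101101111000

Answer: 111011101101111000 (244600)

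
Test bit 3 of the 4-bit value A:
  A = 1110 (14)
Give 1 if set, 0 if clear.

Bit 3 is the 4th from the right.
  1110
  ^
That bit is 1.

Answer: 1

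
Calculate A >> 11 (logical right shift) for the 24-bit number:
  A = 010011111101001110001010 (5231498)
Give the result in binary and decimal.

Logical shift right by 11: drop the bottom 11 bit(s), prepend 11 zero(s) on the left.
  010011111101001110001010  ->  keep [0100111111010], discard [01110001010], prepend 00000000000
= 000000000000100111111010

Answer: 000000000000100111111010 (2554)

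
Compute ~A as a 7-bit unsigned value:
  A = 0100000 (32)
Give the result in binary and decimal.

Flip each bit (0->1, 1->0):
  0100000
  1011111

Answer: 1011111 (95)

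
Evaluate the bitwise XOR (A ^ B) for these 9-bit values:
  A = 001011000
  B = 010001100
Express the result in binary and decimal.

Apply ^ to each column (1 where bits differ):
  001011000
^ 010001100
-----------
  011010100

Answer: 011010100 (212)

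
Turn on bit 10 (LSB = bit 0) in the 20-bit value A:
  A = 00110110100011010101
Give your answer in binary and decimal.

Mask = 1 << 10 = 00000000010000000000
Bit 10 of A is 0, so OR-ing with the mask flips it to 1.
  00110110100011010101
| 00000000010000000000
----------------------
  00110110110011010101

Answer: 00110110110011010101 (224469)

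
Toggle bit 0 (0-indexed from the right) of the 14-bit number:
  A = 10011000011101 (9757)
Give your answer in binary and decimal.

Mask = 1 << 0 = 00000000000001
Bit 0 of A is 1; XOR with the mask flips it to 0.
  10011000011101
^ 00000000000001
----------------
  10011000011100

Answer: 10011000011100 (9756)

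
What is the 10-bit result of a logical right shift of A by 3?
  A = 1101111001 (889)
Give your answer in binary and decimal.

Logical shift right by 3: drop the bottom 3 bit(s), prepend 3 zero(s) on the left.
  1101111001  ->  keep [1101111], discard [001], prepend 000
= 0001101111

Answer: 0001101111 (111)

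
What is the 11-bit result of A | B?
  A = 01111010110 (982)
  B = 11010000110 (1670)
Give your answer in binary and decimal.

Apply | to each column (1 where either bit is 1):
  01111010110
| 11010000110
-------------
  11111010110

Answer: 11111010110 (2006)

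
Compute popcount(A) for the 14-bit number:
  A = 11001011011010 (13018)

11001011011010
1-bits at positions (from bit 0 = LSB): 1, 3, 4, 6, 7, 9, 12, 13
Count = 8

Answer: 8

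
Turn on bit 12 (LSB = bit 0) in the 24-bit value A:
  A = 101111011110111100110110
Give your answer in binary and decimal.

Mask = 1 << 12 = 000000000001000000000000
Bit 12 of A is 0, so OR-ing with the mask flips it to 1.
  101111011110111100110110
| 000000000001000000000000
--------------------------
  101111011111111100110110

Answer: 101111011111111100110110 (12451638)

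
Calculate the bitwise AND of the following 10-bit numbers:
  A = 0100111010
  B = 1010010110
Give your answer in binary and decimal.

Apply & to each column (1 only where both bits are 1):
  0100111010
& 1010010110
------------
  0000010010

Answer: 0000010010 (18)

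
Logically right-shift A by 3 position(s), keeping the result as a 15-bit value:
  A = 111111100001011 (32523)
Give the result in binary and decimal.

Logical shift right by 3: drop the bottom 3 bit(s), prepend 3 zero(s) on the left.
  111111100001011  ->  keep [111111100001], discard [011], prepend 000
= 000111111100001

Answer: 000111111100001 (4065)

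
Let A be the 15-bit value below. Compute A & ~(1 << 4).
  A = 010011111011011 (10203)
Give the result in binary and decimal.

Mask = ~(1 << 4) = 111111111101111
Bit 4 of A is 1, so AND-ing with the mask clears it to 0.
  010011111011011
& 111111111101111
-----------------
  010011111001011

Answer: 010011111001011 (10187)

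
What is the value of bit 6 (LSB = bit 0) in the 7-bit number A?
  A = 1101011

Bit 6 is the 7th from the right.
  1101011
  ^
That bit is 1.

Answer: 1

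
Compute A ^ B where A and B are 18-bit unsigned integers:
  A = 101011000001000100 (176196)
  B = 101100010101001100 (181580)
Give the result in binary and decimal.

Apply ^ to each column (1 where bits differ):
  101011000001000100
^ 101100010101001100
--------------------
  000111010100001000

Answer: 000111010100001000 (29960)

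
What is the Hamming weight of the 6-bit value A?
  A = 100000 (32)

100000
1-bits at positions (from bit 0 = LSB): 5
Count = 1

Answer: 1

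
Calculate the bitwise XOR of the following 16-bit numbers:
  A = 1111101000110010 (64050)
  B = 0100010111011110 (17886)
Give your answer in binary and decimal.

Apply ^ to each column (1 where bits differ):
  1111101000110010
^ 0100010111011110
------------------
  1011111111101100

Answer: 1011111111101100 (49132)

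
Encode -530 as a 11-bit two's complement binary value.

1. Binary of +530:  01000010010
2. Invert bits:     10111101101
3. Add 1:           10111101110

Answer: 10111101110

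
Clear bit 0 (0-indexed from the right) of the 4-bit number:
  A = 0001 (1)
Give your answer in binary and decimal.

Mask = ~(1 << 0) = 1110
Bit 0 of A is 1, so AND-ing with the mask clears it to 0.
  0001
& 1110
------
  0000

Answer: 0000 (0)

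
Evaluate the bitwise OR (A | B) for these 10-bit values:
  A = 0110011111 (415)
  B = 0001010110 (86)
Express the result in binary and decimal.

Apply | to each column (1 where either bit is 1):
  0110011111
| 0001010110
------------
  0111011111

Answer: 0111011111 (479)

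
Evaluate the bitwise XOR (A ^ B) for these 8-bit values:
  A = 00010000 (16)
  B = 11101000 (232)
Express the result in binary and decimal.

Apply ^ to each column (1 where bits differ):
  00010000
^ 11101000
----------
  11111000

Answer: 11111000 (248)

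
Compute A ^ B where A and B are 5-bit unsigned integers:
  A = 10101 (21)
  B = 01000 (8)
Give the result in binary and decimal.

Apply ^ to each column (1 where bits differ):
  10101
^ 01000
-------
  11101

Answer: 11101 (29)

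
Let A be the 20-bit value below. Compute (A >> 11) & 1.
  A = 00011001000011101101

Bit 11 is the 12th from the right.
  00011001000011101101
          ^
That bit is 0.

Answer: 0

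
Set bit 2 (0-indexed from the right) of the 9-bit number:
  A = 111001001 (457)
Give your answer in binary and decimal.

Mask = 1 << 2 = 000000100
Bit 2 of A is 0, so OR-ing with the mask flips it to 1.
  111001001
| 000000100
-----------
  111001101

Answer: 111001101 (461)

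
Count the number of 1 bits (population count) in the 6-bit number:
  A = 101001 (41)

101001
1-bits at positions (from bit 0 = LSB): 0, 3, 5
Count = 3

Answer: 3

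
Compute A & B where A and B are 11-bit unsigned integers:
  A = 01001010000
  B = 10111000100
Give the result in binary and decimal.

Apply & to each column (1 only where both bits are 1):
  01001010000
& 10111000100
-------------
  00001000000

Answer: 00001000000 (64)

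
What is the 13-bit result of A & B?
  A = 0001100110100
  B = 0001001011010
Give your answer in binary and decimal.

Apply & to each column (1 only where both bits are 1):
  0001100110100
& 0001001011010
---------------
  0001000010000

Answer: 0001000010000 (528)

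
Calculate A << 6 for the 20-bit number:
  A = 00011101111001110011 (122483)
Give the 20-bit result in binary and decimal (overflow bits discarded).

Shift left by 6: drop the top 6 bit(s), append 6 zero(s) on the right.
  00011101111001110011  ->  discard [000111], keep [01111001110011], append 000000
= 01111001110011000000

Answer: 01111001110011000000 (498880)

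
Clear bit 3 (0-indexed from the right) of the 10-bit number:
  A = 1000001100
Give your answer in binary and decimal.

Mask = ~(1 << 3) = 1111110111
Bit 3 of A is 1, so AND-ing with the mask clears it to 0.
  1000001100
& 1111110111
------------
  1000000100

Answer: 1000000100 (516)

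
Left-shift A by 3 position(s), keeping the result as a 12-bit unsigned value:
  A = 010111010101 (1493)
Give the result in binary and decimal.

Shift left by 3: drop the top 3 bit(s), append 3 zero(s) on the right.
  010111010101  ->  discard [010], keep [111010101], append 000
= 111010101000

Answer: 111010101000 (3752)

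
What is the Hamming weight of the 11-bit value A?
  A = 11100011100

11100011100
1-bits at positions (from bit 0 = LSB): 2, 3, 4, 8, 9, 10
Count = 6

Answer: 6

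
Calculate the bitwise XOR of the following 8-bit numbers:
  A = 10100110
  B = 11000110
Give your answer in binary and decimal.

Apply ^ to each column (1 where bits differ):
  10100110
^ 11000110
----------
  01100000

Answer: 01100000 (96)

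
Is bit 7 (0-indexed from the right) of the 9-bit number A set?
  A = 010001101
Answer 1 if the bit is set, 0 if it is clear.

Bit 7 is the 8th from the right.
  010001101
   ^
That bit is 1.

Answer: 1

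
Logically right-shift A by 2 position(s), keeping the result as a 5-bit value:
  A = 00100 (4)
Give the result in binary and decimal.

Logical shift right by 2: drop the bottom 2 bit(s), prepend 2 zero(s) on the left.
  00100  ->  keep [001], discard [00], prepend 00
= 00001

Answer: 00001 (1)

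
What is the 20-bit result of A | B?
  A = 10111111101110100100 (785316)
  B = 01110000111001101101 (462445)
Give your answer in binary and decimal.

Apply | to each column (1 where either bit is 1):
  10111111101110100100
| 01110000111001101101
----------------------
  11111111111111101101

Answer: 11111111111111101101 (1048557)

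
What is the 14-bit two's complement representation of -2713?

1. Binary of +2713:  00101010011001
2. Invert bits:     11010101100110
3. Add 1:           11010101100111

Answer: 11010101100111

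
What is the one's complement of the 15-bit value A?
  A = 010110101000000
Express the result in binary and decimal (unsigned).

Flip each bit (0->1, 1->0):
  010110101000000
  101001010111111

Answer: 101001010111111 (21183)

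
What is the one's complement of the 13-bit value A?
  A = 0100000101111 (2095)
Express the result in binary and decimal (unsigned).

Flip each bit (0->1, 1->0):
  0100000101111
  1011111010000

Answer: 1011111010000 (6096)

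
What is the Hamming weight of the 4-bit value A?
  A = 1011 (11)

1011
1-bits at positions (from bit 0 = LSB): 0, 1, 3
Count = 3

Answer: 3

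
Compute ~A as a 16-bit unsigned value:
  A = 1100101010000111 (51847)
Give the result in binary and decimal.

Flip each bit (0->1, 1->0):
  1100101010000111
  0011010101111000

Answer: 0011010101111000 (13688)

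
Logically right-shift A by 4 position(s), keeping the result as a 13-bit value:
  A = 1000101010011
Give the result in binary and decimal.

Logical shift right by 4: drop the bottom 4 bit(s), prepend 4 zero(s) on the left.
  1000101010011  ->  keep [100010101], discard [0011], prepend 0000
= 0000100010101

Answer: 0000100010101 (277)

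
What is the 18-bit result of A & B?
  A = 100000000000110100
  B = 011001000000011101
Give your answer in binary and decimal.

Apply & to each column (1 only where both bits are 1):
  100000000000110100
& 011001000000011101
--------------------
  000000000000010100

Answer: 000000000000010100 (20)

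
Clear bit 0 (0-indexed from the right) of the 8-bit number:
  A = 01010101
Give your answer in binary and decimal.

Mask = ~(1 << 0) = 11111110
Bit 0 of A is 1, so AND-ing with the mask clears it to 0.
  01010101
& 11111110
----------
  01010100

Answer: 01010100 (84)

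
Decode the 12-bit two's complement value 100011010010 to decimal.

MSB is 1, so the value is negative. Find the magnitude:
1. Invert bits:  011100101101
2. Add 1:        011100101110  = 1838
3. Apply sign:   -1838

Answer: -1838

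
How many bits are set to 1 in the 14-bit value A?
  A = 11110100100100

11110100100100
1-bits at positions (from bit 0 = LSB): 2, 5, 8, 10, 11, 12, 13
Count = 7

Answer: 7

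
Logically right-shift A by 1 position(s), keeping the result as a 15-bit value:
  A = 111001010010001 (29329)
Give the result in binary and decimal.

Logical shift right by 1: drop the bottom 1 bit(s), prepend 1 zero(s) on the left.
  111001010010001  ->  keep [11100101001000], discard [1], prepend 0
= 011100101001000

Answer: 011100101001000 (14664)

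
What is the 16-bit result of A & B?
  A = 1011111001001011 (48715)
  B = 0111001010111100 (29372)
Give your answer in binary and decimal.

Apply & to each column (1 only where both bits are 1):
  1011111001001011
& 0111001010111100
------------------
  0011001000001000

Answer: 0011001000001000 (12808)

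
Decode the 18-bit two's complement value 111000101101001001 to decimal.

MSB is 1, so the value is negative. Find the magnitude:
1. Invert bits:  000111010010110110
2. Add 1:        000111010010110111  = 29879
3. Apply sign:   -29879

Answer: -29879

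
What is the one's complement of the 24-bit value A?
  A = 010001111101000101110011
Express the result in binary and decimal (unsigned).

Flip each bit (0->1, 1->0):
  010001111101000101110011
  101110000010111010001100

Answer: 101110000010111010001100 (12070540)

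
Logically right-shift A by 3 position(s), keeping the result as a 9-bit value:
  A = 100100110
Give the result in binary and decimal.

Logical shift right by 3: drop the bottom 3 bit(s), prepend 3 zero(s) on the left.
  100100110  ->  keep [100100], discard [110], prepend 000
= 000100100

Answer: 000100100 (36)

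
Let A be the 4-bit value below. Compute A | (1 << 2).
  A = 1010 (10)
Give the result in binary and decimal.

Mask = 1 << 2 = 0100
Bit 2 of A is 0, so OR-ing with the mask flips it to 1.
  1010
| 0100
------
  1110

Answer: 1110 (14)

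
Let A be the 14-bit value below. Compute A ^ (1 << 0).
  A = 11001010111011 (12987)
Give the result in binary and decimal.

Mask = 1 << 0 = 00000000000001
Bit 0 of A is 1; XOR with the mask flips it to 0.
  11001010111011
^ 00000000000001
----------------
  11001010111010

Answer: 11001010111010 (12986)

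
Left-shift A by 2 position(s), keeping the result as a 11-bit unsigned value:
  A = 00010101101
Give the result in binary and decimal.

Shift left by 2: drop the top 2 bit(s), append 2 zero(s) on the right.
  00010101101  ->  discard [00], keep [010101101], append 00
= 01010110100

Answer: 01010110100 (692)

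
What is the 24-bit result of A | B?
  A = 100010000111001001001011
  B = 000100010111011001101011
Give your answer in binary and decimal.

Apply | to each column (1 where either bit is 1):
  100010000111001001001011
| 000100010111011001101011
--------------------------
  100110010111011001101011

Answer: 100110010111011001101011 (10057323)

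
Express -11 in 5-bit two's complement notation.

1. Binary of +11:  01011
2. Invert bits:     10100
3. Add 1:           10101

Answer: 10101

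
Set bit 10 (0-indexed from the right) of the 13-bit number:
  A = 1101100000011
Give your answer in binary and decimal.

Mask = 1 << 10 = 0010000000000
Bit 10 of A is 0, so OR-ing with the mask flips it to 1.
  1101100000011
| 0010000000000
---------------
  1111100000011

Answer: 1111100000011 (7939)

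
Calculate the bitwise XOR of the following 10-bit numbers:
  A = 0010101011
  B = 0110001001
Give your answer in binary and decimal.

Apply ^ to each column (1 where bits differ):
  0010101011
^ 0110001001
------------
  0100100010

Answer: 0100100010 (290)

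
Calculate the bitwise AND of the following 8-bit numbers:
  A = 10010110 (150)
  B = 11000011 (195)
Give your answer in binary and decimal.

Apply & to each column (1 only where both bits are 1):
  10010110
& 11000011
----------
  10000010

Answer: 10000010 (130)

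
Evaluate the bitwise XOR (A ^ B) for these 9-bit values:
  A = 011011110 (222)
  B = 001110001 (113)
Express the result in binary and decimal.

Apply ^ to each column (1 where bits differ):
  011011110
^ 001110001
-----------
  010101111

Answer: 010101111 (175)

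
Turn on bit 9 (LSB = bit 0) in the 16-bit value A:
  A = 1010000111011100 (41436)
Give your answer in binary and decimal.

Mask = 1 << 9 = 0000001000000000
Bit 9 of A is 0, so OR-ing with the mask flips it to 1.
  1010000111011100
| 0000001000000000
------------------
  1010001111011100

Answer: 1010001111011100 (41948)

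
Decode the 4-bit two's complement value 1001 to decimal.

MSB is 1, so the value is negative. Find the magnitude:
1. Invert bits:  0110
2. Add 1:        0111  = 7
3. Apply sign:   -7

Answer: -7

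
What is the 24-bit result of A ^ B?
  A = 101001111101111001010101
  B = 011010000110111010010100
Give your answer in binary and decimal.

Apply ^ to each column (1 where bits differ):
  101001111101111001010101
^ 011010000110111010010100
--------------------------
  110011111011000011000001

Answer: 110011111011000011000001 (13611201)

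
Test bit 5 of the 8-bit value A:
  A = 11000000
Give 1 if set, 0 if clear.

Bit 5 is the 6th from the right.
  11000000
    ^
That bit is 0.

Answer: 0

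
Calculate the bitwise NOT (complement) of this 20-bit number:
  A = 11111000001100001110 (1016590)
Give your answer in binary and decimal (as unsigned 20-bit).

Flip each bit (0->1, 1->0):
  11111000001100001110
  00000111110011110001

Answer: 00000111110011110001 (31985)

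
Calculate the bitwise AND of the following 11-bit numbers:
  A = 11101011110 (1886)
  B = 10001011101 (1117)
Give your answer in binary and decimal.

Apply & to each column (1 only where both bits are 1):
  11101011110
& 10001011101
-------------
  10001011100

Answer: 10001011100 (1116)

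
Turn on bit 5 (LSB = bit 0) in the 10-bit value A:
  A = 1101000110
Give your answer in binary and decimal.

Mask = 1 << 5 = 0000100000
Bit 5 of A is 0, so OR-ing with the mask flips it to 1.
  1101000110
| 0000100000
------------
  1101100110

Answer: 1101100110 (870)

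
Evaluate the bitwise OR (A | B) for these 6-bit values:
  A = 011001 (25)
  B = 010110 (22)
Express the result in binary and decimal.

Apply | to each column (1 where either bit is 1):
  011001
| 010110
--------
  011111

Answer: 011111 (31)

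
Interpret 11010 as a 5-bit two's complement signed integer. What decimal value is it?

MSB is 1, so the value is negative. Find the magnitude:
1. Invert bits:  00101
2. Add 1:        00110  = 6
3. Apply sign:   -6

Answer: -6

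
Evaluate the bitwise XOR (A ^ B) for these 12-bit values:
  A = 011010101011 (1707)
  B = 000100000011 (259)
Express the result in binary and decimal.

Apply ^ to each column (1 where bits differ):
  011010101011
^ 000100000011
--------------
  011110101000

Answer: 011110101000 (1960)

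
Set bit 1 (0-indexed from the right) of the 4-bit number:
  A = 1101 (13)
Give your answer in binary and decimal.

Mask = 1 << 1 = 0010
Bit 1 of A is 0, so OR-ing with the mask flips it to 1.
  1101
| 0010
------
  1111

Answer: 1111 (15)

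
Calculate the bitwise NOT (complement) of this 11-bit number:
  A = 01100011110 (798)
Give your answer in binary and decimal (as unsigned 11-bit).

Flip each bit (0->1, 1->0):
  01100011110
  10011100001

Answer: 10011100001 (1249)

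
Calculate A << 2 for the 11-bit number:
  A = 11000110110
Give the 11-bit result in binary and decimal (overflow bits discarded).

Shift left by 2: drop the top 2 bit(s), append 2 zero(s) on the right.
  11000110110  ->  discard [11], keep [000110110], append 00
= 00011011000

Answer: 00011011000 (216)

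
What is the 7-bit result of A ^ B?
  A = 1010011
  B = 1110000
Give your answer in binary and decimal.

Apply ^ to each column (1 where bits differ):
  1010011
^ 1110000
---------
  0100011

Answer: 0100011 (35)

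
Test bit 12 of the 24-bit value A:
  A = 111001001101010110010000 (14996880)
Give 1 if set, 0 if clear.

Bit 12 is the 13th from the right.
  111001001101010110010000
             ^
That bit is 1.

Answer: 1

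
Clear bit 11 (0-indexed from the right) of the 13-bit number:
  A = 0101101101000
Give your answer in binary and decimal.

Mask = ~(1 << 11) = 1011111111111
Bit 11 of A is 1, so AND-ing with the mask clears it to 0.
  0101101101000
& 1011111111111
---------------
  0001101101000

Answer: 0001101101000 (872)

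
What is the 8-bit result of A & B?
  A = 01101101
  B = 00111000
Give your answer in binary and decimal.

Apply & to each column (1 only where both bits are 1):
  01101101
& 00111000
----------
  00101000

Answer: 00101000 (40)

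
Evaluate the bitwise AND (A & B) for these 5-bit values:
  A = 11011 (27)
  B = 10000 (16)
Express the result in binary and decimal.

Apply & to each column (1 only where both bits are 1):
  11011
& 10000
-------
  10000

Answer: 10000 (16)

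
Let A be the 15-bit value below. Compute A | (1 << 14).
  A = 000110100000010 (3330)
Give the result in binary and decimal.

Mask = 1 << 14 = 100000000000000
Bit 14 of A is 0, so OR-ing with the mask flips it to 1.
  000110100000010
| 100000000000000
-----------------
  100110100000010

Answer: 100110100000010 (19714)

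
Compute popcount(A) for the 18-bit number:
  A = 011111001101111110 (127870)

011111001101111110
1-bits at positions (from bit 0 = LSB): 1, 2, 3, 4, 5, 6, 8, 9, 12, 13, 14, 15, 16
Count = 13

Answer: 13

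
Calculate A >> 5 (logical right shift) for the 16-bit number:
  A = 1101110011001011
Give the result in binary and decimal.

Logical shift right by 5: drop the bottom 5 bit(s), prepend 5 zero(s) on the left.
  1101110011001011  ->  keep [11011100110], discard [01011], prepend 00000
= 0000011011100110

Answer: 0000011011100110 (1766)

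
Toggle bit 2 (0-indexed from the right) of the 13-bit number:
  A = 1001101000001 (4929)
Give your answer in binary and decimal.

Mask = 1 << 2 = 0000000000100
Bit 2 of A is 0; XOR with the mask flips it to 1.
  1001101000001
^ 0000000000100
---------------
  1001101000101

Answer: 1001101000101 (4933)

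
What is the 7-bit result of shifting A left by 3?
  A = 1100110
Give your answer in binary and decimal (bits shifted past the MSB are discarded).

Shift left by 3: drop the top 3 bit(s), append 3 zero(s) on the right.
  1100110  ->  discard [110], keep [0110], append 000
= 0110000

Answer: 0110000 (48)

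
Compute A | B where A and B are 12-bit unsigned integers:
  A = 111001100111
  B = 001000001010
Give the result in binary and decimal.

Apply | to each column (1 where either bit is 1):
  111001100111
| 001000001010
--------------
  111001101111

Answer: 111001101111 (3695)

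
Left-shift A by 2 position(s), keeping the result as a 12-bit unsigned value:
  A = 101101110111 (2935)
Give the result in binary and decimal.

Shift left by 2: drop the top 2 bit(s), append 2 zero(s) on the right.
  101101110111  ->  discard [10], keep [1101110111], append 00
= 110111011100

Answer: 110111011100 (3548)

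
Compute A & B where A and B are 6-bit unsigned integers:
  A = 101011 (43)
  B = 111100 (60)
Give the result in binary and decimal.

Apply & to each column (1 only where both bits are 1):
  101011
& 111100
--------
  101000

Answer: 101000 (40)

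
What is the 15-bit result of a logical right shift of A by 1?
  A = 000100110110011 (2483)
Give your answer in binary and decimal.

Logical shift right by 1: drop the bottom 1 bit(s), prepend 1 zero(s) on the left.
  000100110110011  ->  keep [00010011011001], discard [1], prepend 0
= 000010011011001

Answer: 000010011011001 (1241)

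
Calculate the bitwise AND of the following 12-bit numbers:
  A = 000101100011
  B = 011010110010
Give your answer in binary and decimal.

Apply & to each column (1 only where both bits are 1):
  000101100011
& 011010110010
--------------
  000000100010

Answer: 000000100010 (34)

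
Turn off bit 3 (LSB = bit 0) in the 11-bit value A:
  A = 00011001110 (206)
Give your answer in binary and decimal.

Mask = ~(1 << 3) = 11111110111
Bit 3 of A is 1, so AND-ing with the mask clears it to 0.
  00011001110
& 11111110111
-------------
  00011000110

Answer: 00011000110 (198)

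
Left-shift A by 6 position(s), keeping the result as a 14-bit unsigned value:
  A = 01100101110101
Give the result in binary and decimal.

Shift left by 6: drop the top 6 bit(s), append 6 zero(s) on the right.
  01100101110101  ->  discard [011001], keep [01110101], append 000000
= 01110101000000

Answer: 01110101000000 (7488)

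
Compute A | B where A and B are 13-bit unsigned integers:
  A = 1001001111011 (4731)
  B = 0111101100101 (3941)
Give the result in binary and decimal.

Apply | to each column (1 where either bit is 1):
  1001001111011
| 0111101100101
---------------
  1111101111111

Answer: 1111101111111 (8063)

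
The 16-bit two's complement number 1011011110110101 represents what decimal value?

MSB is 1, so the value is negative. Find the magnitude:
1. Invert bits:  0100100001001010
2. Add 1:        0100100001001011  = 18507
3. Apply sign:   -18507

Answer: -18507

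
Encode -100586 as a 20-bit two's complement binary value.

1. Binary of +100586:  00011000100011101010
2. Invert bits:     11100111011100010101
3. Add 1:           11100111011100010110

Answer: 11100111011100010110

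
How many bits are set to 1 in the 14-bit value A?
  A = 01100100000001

01100100000001
1-bits at positions (from bit 0 = LSB): 0, 8, 11, 12
Count = 4

Answer: 4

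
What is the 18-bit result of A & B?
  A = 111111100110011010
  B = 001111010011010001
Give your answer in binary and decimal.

Apply & to each column (1 only where both bits are 1):
  111111100110011010
& 001111010011010001
--------------------
  001111000010010000

Answer: 001111000010010000 (61584)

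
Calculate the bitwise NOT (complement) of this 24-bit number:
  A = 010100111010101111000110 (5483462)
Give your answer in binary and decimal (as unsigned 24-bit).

Flip each bit (0->1, 1->0):
  010100111010101111000110
  101011000101010000111001

Answer: 101011000101010000111001 (11293753)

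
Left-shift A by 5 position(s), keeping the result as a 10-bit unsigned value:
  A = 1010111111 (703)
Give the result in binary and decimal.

Shift left by 5: drop the top 5 bit(s), append 5 zero(s) on the right.
  1010111111  ->  discard [10101], keep [11111], append 00000
= 1111100000

Answer: 1111100000 (992)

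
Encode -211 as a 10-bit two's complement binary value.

1. Binary of +211:  0011010011
2. Invert bits:     1100101100
3. Add 1:           1100101101

Answer: 1100101101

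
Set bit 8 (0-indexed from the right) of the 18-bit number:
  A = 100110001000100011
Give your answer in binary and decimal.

Mask = 1 << 8 = 000000000100000000
Bit 8 of A is 0, so OR-ing with the mask flips it to 1.
  100110001000100011
| 000000000100000000
--------------------
  100110001100100011

Answer: 100110001100100011 (156451)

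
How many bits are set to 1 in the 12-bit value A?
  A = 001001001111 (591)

001001001111
1-bits at positions (from bit 0 = LSB): 0, 1, 2, 3, 6, 9
Count = 6

Answer: 6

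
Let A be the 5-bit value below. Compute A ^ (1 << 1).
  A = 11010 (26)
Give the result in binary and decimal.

Mask = 1 << 1 = 00010
Bit 1 of A is 1; XOR with the mask flips it to 0.
  11010
^ 00010
-------
  11000

Answer: 11000 (24)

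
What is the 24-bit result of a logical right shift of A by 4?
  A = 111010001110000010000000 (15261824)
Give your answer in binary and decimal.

Logical shift right by 4: drop the bottom 4 bit(s), prepend 4 zero(s) on the left.
  111010001110000010000000  ->  keep [11101000111000001000], discard [0000], prepend 0000
= 000011101000111000001000

Answer: 000011101000111000001000 (953864)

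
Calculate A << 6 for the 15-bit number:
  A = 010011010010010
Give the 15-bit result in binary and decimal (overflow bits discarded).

Shift left by 6: drop the top 6 bit(s), append 6 zero(s) on the right.
  010011010010010  ->  discard [010011], keep [010010010], append 000000
= 010010010000000

Answer: 010010010000000 (9344)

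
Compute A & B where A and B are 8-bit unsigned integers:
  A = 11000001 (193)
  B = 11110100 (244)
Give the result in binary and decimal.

Apply & to each column (1 only where both bits are 1):
  11000001
& 11110100
----------
  11000000

Answer: 11000000 (192)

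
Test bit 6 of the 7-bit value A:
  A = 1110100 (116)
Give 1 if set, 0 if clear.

Bit 6 is the 7th from the right.
  1110100
  ^
That bit is 1.

Answer: 1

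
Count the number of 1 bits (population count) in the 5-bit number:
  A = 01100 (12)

01100
1-bits at positions (from bit 0 = LSB): 2, 3
Count = 2

Answer: 2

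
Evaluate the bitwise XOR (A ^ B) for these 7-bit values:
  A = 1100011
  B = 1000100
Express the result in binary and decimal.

Apply ^ to each column (1 where bits differ):
  1100011
^ 1000100
---------
  0100111

Answer: 0100111 (39)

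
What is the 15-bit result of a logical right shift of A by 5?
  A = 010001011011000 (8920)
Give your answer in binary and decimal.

Logical shift right by 5: drop the bottom 5 bit(s), prepend 5 zero(s) on the left.
  010001011011000  ->  keep [0100010110], discard [11000], prepend 00000
= 000000100010110

Answer: 000000100010110 (278)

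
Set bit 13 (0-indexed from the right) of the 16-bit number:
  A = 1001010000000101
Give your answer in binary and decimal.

Mask = 1 << 13 = 0010000000000000
Bit 13 of A is 0, so OR-ing with the mask flips it to 1.
  1001010000000101
| 0010000000000000
------------------
  1011010000000101

Answer: 1011010000000101 (46085)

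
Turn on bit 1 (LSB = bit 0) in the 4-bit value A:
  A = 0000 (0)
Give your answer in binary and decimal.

Mask = 1 << 1 = 0010
Bit 1 of A is 0, so OR-ing with the mask flips it to 1.
  0000
| 0010
------
  0010

Answer: 0010 (2)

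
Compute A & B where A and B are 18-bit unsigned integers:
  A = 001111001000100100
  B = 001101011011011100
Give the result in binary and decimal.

Apply & to each column (1 only where both bits are 1):
  001111001000100100
& 001101011011011100
--------------------
  001101001000000100

Answer: 001101001000000100 (53764)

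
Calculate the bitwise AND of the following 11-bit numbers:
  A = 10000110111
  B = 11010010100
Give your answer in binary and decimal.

Apply & to each column (1 only where both bits are 1):
  10000110111
& 11010010100
-------------
  10000010100

Answer: 10000010100 (1044)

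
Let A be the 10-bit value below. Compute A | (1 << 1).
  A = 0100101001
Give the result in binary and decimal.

Mask = 1 << 1 = 0000000010
Bit 1 of A is 0, so OR-ing with the mask flips it to 1.
  0100101001
| 0000000010
------------
  0100101011

Answer: 0100101011 (299)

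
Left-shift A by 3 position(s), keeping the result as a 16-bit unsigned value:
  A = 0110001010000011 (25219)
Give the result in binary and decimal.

Shift left by 3: drop the top 3 bit(s), append 3 zero(s) on the right.
  0110001010000011  ->  discard [011], keep [0001010000011], append 000
= 0001010000011000

Answer: 0001010000011000 (5144)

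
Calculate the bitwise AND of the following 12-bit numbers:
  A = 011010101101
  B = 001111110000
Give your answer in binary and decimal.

Apply & to each column (1 only where both bits are 1):
  011010101101
& 001111110000
--------------
  001010100000

Answer: 001010100000 (672)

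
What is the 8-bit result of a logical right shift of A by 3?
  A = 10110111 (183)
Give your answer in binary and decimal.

Logical shift right by 3: drop the bottom 3 bit(s), prepend 3 zero(s) on the left.
  10110111  ->  keep [10110], discard [111], prepend 000
= 00010110

Answer: 00010110 (22)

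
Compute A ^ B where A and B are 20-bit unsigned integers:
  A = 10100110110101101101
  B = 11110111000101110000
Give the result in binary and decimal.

Apply ^ to each column (1 where bits differ):
  10100110110101101101
^ 11110111000101110000
----------------------
  01010001110000011101

Answer: 01010001110000011101 (334877)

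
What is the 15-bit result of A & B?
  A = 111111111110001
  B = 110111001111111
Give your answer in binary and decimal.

Apply & to each column (1 only where both bits are 1):
  111111111110001
& 110111001111111
-----------------
  110111001110001

Answer: 110111001110001 (28273)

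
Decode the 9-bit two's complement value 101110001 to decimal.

MSB is 1, so the value is negative. Find the magnitude:
1. Invert bits:  010001110
2. Add 1:        010001111  = 143
3. Apply sign:   -143

Answer: -143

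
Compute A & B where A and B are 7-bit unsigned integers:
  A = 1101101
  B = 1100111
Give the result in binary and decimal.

Apply & to each column (1 only where both bits are 1):
  1101101
& 1100111
---------
  1100101

Answer: 1100101 (101)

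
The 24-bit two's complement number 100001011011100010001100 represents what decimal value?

MSB is 1, so the value is negative. Find the magnitude:
1. Invert bits:  011110100100011101110011
2. Add 1:        011110100100011101110100  = 8013684
3. Apply sign:   -8013684

Answer: -8013684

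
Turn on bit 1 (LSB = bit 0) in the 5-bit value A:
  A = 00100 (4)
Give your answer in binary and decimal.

Mask = 1 << 1 = 00010
Bit 1 of A is 0, so OR-ing with the mask flips it to 1.
  00100
| 00010
-------
  00110

Answer: 00110 (6)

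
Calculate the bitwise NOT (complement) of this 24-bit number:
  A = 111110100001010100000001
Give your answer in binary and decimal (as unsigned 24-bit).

Flip each bit (0->1, 1->0):
  111110100001010100000001
  000001011110101011111110

Answer: 000001011110101011111110 (387838)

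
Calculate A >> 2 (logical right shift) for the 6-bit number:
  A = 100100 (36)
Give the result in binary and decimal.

Logical shift right by 2: drop the bottom 2 bit(s), prepend 2 zero(s) on the left.
  100100  ->  keep [1001], discard [00], prepend 00
= 001001

Answer: 001001 (9)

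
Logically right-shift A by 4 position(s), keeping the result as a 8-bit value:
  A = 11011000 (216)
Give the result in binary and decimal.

Logical shift right by 4: drop the bottom 4 bit(s), prepend 4 zero(s) on the left.
  11011000  ->  keep [1101], discard [1000], prepend 0000
= 00001101

Answer: 00001101 (13)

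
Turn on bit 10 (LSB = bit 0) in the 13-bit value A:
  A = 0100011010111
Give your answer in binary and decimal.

Mask = 1 << 10 = 0010000000000
Bit 10 of A is 0, so OR-ing with the mask flips it to 1.
  0100011010111
| 0010000000000
---------------
  0110011010111

Answer: 0110011010111 (3287)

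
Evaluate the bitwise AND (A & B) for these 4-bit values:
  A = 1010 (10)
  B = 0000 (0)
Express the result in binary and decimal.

Apply & to each column (1 only where both bits are 1):
  1010
& 0000
------
  0000

Answer: 0000 (0)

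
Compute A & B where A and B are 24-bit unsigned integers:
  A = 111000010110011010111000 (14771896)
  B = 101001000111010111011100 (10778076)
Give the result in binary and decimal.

Apply & to each column (1 only where both bits are 1):
  111000010110011010111000
& 101001000111010111011100
--------------------------
  101000000110010010011000

Answer: 101000000110010010011000 (10511512)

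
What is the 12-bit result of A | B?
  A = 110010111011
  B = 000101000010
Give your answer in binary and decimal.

Apply | to each column (1 where either bit is 1):
  110010111011
| 000101000010
--------------
  110111111011

Answer: 110111111011 (3579)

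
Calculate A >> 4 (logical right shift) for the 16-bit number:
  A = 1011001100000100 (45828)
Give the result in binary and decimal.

Logical shift right by 4: drop the bottom 4 bit(s), prepend 4 zero(s) on the left.
  1011001100000100  ->  keep [101100110000], discard [0100], prepend 0000
= 0000101100110000

Answer: 0000101100110000 (2864)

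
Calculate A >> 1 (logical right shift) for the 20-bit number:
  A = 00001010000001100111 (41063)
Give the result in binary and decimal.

Logical shift right by 1: drop the bottom 1 bit(s), prepend 1 zero(s) on the left.
  00001010000001100111  ->  keep [0000101000000110011], discard [1], prepend 0
= 00000101000000110011

Answer: 00000101000000110011 (20531)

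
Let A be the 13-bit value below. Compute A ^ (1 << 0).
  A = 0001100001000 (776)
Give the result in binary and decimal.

Mask = 1 << 0 = 0000000000001
Bit 0 of A is 0; XOR with the mask flips it to 1.
  0001100001000
^ 0000000000001
---------------
  0001100001001

Answer: 0001100001001 (777)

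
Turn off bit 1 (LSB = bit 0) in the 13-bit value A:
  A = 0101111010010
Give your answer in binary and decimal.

Mask = ~(1 << 1) = 1111111111101
Bit 1 of A is 1, so AND-ing with the mask clears it to 0.
  0101111010010
& 1111111111101
---------------
  0101111010000

Answer: 0101111010000 (3024)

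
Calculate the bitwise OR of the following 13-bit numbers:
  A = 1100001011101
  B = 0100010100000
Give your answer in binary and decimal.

Apply | to each column (1 where either bit is 1):
  1100001011101
| 0100010100000
---------------
  1100011111101

Answer: 1100011111101 (6397)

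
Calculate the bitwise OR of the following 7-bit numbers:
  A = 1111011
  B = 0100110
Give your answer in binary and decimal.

Apply | to each column (1 where either bit is 1):
  1111011
| 0100110
---------
  1111111

Answer: 1111111 (127)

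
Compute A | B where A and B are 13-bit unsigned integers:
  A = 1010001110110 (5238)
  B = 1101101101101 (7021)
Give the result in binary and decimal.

Apply | to each column (1 where either bit is 1):
  1010001110110
| 1101101101101
---------------
  1111101111111

Answer: 1111101111111 (8063)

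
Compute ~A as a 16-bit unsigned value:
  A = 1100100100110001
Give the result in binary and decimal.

Flip each bit (0->1, 1->0):
  1100100100110001
  0011011011001110

Answer: 0011011011001110 (14030)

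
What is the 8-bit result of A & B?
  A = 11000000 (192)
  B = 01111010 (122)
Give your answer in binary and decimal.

Apply & to each column (1 only where both bits are 1):
  11000000
& 01111010
----------
  01000000

Answer: 01000000 (64)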